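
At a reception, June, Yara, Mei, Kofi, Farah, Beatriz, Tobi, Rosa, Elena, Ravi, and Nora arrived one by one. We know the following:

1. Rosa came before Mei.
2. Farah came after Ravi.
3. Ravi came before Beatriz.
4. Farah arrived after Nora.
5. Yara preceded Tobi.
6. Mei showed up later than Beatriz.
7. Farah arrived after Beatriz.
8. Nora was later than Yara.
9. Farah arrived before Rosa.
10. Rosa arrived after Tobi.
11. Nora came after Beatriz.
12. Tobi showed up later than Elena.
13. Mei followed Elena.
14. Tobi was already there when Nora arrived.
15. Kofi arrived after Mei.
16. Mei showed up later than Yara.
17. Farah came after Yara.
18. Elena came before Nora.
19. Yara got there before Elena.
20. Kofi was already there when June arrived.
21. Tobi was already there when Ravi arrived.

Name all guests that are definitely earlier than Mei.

Beatriz, Elena, Farah, Nora, Ravi, Rosa, Tobi, Yara

Directly stated before Mei: Beatriz, Elena, Rosa, and Yara.
Farah reaches Mei via Farah → Rosa → Mei.
Nora reaches Mei via Nora → Farah → Rosa → Mei.
Ravi reaches Mei via Ravi → Beatriz → Mei.
Likewise Tobi reaches Mei by chaining the stated constraints.
No chain forces June (or any of the others) ahead of Mei.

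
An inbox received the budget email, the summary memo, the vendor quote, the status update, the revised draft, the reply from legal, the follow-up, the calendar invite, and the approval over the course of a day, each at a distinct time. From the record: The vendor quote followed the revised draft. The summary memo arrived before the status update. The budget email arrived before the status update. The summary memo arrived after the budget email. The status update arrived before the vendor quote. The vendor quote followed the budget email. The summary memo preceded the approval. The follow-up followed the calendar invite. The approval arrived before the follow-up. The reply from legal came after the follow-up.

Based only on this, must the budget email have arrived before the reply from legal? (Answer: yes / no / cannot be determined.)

Chain the constraints: the budget email → the summary memo → the approval → the follow-up → the reply from legal. Each link is directly stated, so the budget email comes before the reply from legal.

yes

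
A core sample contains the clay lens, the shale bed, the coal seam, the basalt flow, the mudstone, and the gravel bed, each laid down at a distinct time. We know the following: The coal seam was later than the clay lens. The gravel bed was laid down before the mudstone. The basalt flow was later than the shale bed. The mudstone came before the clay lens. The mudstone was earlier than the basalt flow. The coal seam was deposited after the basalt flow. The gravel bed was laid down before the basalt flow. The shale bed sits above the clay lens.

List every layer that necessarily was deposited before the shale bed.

the clay lens, the gravel bed, the mudstone

Directly stated before the shale bed: the clay lens.
The gravel bed reaches the shale bed via the gravel bed → the mudstone → the clay lens → the shale bed.
The mudstone reaches the shale bed via the mudstone → the clay lens → the shale bed.
No chain forces the coal seam (or any of the others) ahead of the shale bed.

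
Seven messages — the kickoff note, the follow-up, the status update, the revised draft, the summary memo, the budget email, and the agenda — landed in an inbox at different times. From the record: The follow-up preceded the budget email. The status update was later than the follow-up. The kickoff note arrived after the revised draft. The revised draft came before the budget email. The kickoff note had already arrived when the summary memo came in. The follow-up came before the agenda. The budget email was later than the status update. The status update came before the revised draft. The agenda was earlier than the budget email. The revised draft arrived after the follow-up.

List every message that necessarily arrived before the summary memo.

Directly stated before the summary memo: the kickoff note.
The follow-up reaches the summary memo via the follow-up → the revised draft → the kickoff note → the summary memo.
The revised draft reaches the summary memo via the revised draft → the kickoff note → the summary memo.
The status update reaches the summary memo via the status update → the revised draft → the kickoff note → the summary memo.
No chain forces the agenda (or any of the others) ahead of the summary memo.

the follow-up, the kickoff note, the revised draft, the status update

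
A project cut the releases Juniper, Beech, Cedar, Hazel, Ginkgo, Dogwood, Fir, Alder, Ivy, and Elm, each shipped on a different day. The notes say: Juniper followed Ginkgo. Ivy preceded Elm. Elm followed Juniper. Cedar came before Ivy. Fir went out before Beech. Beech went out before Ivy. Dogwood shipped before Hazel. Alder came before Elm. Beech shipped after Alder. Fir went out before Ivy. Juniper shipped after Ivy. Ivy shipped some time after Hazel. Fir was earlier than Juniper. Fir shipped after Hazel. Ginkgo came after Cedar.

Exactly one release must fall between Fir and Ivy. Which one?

Tracing the constraints gives Fir → Beech → Ivy, so Beech sits after Fir and before Ivy.
No other release is forced both after Fir and before Ivy.

Beech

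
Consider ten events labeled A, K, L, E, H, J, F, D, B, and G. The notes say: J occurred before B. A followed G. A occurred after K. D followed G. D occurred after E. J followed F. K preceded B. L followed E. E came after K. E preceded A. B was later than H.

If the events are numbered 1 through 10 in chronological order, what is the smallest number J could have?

F must come before J — 1 forced predecessor.
Nothing else is forced ahead of J, so its earliest slot is position 1 + 1 = 2.

2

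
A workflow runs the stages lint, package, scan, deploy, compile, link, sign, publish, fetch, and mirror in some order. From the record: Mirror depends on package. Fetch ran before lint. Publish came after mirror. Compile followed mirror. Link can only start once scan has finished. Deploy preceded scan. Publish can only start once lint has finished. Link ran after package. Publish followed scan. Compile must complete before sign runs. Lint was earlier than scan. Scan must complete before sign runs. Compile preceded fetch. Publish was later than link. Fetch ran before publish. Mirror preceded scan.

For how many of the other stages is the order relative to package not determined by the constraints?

1

Forced after package: compile, fetch, link, lint, mirror, publish, scan, and sign.
That leaves deploy with no forced order relative to package — 1.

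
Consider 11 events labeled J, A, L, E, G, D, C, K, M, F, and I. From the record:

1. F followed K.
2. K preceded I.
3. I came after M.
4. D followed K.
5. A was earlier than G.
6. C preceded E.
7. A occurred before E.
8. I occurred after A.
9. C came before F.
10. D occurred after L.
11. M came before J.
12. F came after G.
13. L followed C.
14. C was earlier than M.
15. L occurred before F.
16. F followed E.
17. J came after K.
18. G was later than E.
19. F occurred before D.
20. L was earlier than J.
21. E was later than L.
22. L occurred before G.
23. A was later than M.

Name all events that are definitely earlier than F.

Directly stated before F: C, E, G, K, and L.
A reaches F via A → G → F.
M reaches F via M → A → G → F.
No chain forces J (or any of the others) ahead of F.

A, C, E, G, K, L, M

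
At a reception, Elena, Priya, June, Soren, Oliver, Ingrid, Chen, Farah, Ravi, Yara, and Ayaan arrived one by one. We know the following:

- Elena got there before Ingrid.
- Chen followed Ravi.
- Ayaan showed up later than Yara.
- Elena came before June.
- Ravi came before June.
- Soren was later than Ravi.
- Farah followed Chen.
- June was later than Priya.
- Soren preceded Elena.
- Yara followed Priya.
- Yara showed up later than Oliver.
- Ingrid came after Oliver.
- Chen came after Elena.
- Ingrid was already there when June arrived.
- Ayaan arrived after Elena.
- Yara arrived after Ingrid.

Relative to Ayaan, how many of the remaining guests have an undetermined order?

Forced before Ayaan: Elena, Ingrid, Oliver, Priya, Ravi, Soren, and Yara.
That leaves Chen, Farah, and June with no forced order relative to Ayaan — 3.

3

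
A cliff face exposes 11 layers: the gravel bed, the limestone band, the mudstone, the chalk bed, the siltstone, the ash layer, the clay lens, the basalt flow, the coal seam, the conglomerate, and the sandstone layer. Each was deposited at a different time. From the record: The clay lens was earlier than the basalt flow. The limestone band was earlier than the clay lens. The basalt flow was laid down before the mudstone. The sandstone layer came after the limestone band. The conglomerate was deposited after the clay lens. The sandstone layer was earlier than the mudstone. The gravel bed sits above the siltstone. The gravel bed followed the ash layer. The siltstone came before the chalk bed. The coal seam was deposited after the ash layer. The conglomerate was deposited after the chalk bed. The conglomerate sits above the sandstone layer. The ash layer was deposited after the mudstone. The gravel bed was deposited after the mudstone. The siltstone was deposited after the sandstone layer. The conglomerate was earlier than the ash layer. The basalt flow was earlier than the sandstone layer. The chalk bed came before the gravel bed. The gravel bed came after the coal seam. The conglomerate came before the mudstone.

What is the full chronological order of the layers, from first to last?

the limestone band, the clay lens, the basalt flow, the sandstone layer, the siltstone, the chalk bed, the conglomerate, the mudstone, the ash layer, the coal seam, the gravel bed

The constraints fix every adjacent pair, so only one ordering works:
the limestone band → the clay lens → the basalt flow → the sandstone layer → the siltstone → the chalk bed → the conglomerate → the mudstone → the ash layer → the coal seam → the gravel bed.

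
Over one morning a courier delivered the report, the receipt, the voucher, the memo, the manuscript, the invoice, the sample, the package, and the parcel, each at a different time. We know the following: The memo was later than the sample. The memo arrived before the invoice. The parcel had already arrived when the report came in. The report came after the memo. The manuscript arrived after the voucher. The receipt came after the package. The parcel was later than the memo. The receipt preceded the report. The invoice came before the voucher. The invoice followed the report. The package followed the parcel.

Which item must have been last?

the manuscript

Every other item has a chain of constraints placing it before the manuscript, so the manuscript is last.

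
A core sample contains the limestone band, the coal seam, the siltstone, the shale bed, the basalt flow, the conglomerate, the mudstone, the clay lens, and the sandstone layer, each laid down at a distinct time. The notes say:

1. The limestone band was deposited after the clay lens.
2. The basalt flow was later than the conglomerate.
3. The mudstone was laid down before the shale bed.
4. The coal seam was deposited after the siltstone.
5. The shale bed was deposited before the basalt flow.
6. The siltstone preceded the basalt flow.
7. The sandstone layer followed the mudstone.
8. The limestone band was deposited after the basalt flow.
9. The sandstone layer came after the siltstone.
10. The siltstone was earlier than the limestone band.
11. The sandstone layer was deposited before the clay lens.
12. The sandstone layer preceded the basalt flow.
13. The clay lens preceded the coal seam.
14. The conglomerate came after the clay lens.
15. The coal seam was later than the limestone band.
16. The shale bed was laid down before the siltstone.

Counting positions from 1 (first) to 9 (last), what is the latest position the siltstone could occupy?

3

The siltstone must come before the basalt flow, the clay lens, the coal seam, the conglomerate, the limestone band, and the sandstone layer — 6 layers forced after it.
Everything else can be placed before the siltstone in some valid order, so the siltstone can sit as late as position 9 − 6 = 3.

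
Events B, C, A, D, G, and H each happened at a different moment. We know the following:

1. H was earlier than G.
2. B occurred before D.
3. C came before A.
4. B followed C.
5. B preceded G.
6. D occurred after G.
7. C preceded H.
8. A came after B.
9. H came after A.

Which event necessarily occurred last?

Every other event has a chain of constraints placing it before D, so D is last.

D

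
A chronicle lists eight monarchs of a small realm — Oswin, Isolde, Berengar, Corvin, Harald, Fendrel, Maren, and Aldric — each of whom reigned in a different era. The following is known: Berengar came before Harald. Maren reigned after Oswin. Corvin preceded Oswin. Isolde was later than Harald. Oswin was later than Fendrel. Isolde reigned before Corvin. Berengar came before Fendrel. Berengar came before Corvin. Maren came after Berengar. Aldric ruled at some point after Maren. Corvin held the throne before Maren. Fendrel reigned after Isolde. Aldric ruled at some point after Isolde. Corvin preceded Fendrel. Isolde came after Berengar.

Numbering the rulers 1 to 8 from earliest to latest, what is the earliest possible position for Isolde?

3

Berengar and Harald must both come before Isolde — 2 forced predecessors.
Nothing else is forced ahead of Isolde, so their earliest slot is position 2 + 1 = 3.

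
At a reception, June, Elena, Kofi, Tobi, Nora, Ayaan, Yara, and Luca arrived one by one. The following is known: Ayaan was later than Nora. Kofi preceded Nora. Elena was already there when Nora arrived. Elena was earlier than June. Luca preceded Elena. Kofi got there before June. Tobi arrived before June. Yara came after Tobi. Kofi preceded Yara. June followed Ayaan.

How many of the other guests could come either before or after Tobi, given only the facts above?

Forced after Tobi: June and Yara.
That leaves Ayaan, Elena, Kofi, Luca, and Nora with no forced order relative to Tobi — 5.

5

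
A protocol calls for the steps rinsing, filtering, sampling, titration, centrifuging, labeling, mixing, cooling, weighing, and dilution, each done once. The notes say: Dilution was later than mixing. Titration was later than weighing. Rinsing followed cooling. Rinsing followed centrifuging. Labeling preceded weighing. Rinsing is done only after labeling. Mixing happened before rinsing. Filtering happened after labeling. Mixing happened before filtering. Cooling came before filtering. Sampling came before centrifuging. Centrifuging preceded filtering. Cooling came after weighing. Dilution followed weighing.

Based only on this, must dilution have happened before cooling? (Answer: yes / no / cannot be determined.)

cannot be determined

No chain of stated constraints runs from dilution to cooling, and none runs from cooling to dilution either.
So the relative order of dilution and cooling is not fixed by the given facts.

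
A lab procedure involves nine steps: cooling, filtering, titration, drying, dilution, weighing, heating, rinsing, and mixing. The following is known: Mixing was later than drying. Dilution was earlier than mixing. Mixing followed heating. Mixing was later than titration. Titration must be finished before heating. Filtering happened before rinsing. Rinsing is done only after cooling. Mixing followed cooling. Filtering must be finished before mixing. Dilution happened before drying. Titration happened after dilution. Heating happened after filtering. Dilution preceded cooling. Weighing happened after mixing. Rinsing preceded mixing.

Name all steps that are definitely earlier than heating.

dilution, filtering, titration

Directly stated before heating: filtering and titration.
Dilution reaches heating via dilution → titration → heating.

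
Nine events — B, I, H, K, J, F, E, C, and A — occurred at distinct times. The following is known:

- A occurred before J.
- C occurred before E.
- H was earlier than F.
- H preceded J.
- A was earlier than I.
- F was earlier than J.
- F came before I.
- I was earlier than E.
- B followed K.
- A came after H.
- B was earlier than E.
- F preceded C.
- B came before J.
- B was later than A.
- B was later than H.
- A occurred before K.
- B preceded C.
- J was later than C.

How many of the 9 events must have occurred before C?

Directly stated before C: B and F.
A reaches C via A → B → C.
H reaches C via H → F → C.
K reaches C via K → B → C.
No chain forces E (or any of the others) ahead of C.
That's A, B, F, H, and K — 5 in all.

5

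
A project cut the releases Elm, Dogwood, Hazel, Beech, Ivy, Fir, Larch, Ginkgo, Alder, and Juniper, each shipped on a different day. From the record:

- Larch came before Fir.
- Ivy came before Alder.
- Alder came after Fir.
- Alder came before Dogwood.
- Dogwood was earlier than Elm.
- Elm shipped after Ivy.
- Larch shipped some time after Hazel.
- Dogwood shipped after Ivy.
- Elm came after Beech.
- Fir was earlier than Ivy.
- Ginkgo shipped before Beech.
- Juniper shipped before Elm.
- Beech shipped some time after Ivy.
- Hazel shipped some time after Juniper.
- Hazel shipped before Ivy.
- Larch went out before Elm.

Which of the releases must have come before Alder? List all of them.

Fir, Hazel, Ivy, Juniper, Larch

Directly stated before Alder: Fir and Ivy.
Hazel reaches Alder via Hazel → Ivy → Alder.
Juniper reaches Alder via Juniper → Hazel → Ivy → Alder.
Larch reaches Alder via Larch → Fir → Alder.
No chain forces Ginkgo (or any of the others) ahead of Alder.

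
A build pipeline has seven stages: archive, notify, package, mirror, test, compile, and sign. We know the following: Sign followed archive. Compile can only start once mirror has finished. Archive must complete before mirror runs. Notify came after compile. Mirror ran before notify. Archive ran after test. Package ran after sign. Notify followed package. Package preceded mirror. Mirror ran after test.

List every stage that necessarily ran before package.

Directly stated before package: sign.
Archive reaches package via archive → sign → package.
Test reaches package via test → archive → sign → package.
No chain forces notify (or any of the others) ahead of package.

archive, sign, test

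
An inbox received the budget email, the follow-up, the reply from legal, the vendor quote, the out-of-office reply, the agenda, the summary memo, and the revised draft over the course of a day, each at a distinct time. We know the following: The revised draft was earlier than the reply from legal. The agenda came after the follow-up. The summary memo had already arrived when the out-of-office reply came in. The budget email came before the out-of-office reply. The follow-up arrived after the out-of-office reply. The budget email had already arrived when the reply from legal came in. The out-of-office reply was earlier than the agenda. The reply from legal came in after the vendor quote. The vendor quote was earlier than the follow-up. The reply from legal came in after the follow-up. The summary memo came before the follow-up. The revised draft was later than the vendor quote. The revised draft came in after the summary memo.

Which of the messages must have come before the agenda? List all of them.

the budget email, the follow-up, the out-of-office reply, the summary memo, the vendor quote

Directly stated before the agenda: the follow-up and the out-of-office reply.
The budget email reaches the agenda via the budget email → the out-of-office reply → the agenda.
The summary memo reaches the agenda via the summary memo → the out-of-office reply → the agenda.
The vendor quote reaches the agenda via the vendor quote → the follow-up → the agenda.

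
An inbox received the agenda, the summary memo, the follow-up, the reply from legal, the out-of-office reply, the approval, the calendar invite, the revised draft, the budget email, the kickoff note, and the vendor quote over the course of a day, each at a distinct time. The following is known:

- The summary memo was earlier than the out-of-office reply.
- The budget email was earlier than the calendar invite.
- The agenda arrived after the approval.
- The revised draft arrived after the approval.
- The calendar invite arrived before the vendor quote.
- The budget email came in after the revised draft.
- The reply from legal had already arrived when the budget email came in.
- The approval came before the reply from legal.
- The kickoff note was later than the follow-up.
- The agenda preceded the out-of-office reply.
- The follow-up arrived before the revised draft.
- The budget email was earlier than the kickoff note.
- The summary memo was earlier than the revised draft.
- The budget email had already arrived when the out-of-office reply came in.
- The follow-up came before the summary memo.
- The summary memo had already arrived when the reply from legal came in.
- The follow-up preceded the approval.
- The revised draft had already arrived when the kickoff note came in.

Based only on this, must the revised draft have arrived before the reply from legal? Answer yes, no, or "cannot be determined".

No chain of stated constraints runs from the revised draft to the reply from legal, and none runs from the reply from legal to the revised draft either.
So the relative order of the revised draft and the reply from legal is not fixed by the given facts.

cannot be determined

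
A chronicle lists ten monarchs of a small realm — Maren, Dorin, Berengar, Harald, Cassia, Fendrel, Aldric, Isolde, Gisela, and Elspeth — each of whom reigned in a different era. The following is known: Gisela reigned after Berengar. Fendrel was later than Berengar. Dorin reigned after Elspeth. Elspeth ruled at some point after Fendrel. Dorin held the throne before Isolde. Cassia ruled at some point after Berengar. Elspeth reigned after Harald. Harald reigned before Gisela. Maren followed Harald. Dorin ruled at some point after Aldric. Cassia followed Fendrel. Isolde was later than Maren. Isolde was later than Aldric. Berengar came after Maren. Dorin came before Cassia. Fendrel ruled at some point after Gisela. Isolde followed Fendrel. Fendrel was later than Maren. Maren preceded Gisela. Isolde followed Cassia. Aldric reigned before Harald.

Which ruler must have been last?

Isolde

Every other ruler has a chain of constraints placing them before Isolde, so Isolde is last.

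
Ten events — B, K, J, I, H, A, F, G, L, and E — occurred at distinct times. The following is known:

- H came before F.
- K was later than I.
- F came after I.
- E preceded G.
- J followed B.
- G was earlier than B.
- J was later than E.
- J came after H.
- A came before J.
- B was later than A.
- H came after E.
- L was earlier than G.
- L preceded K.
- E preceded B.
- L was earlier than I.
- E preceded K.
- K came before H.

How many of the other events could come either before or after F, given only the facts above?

Forced before F: E, H, I, K, and L.
That leaves A, B, G, and J with no forced order relative to F — 4.

4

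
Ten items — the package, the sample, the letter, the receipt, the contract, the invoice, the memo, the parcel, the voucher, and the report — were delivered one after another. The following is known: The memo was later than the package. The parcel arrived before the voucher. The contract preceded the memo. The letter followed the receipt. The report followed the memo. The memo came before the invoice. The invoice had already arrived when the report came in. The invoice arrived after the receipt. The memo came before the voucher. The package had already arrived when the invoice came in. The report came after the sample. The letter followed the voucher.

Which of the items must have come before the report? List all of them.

the contract, the invoice, the memo, the package, the receipt, the sample

Directly stated before the report: the invoice, the memo, and the sample.
The contract reaches the report via the contract → the memo → the report.
The package reaches the report via the package → the memo → the report.
The receipt reaches the report via the receipt → the invoice → the report.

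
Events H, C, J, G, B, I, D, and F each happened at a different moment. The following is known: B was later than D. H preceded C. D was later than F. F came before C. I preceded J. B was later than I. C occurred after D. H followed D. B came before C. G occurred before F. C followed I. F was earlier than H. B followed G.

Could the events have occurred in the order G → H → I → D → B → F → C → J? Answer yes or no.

The constraints require F before D, but in the proposed sequence D appears ahead of F. That one violation is enough.

no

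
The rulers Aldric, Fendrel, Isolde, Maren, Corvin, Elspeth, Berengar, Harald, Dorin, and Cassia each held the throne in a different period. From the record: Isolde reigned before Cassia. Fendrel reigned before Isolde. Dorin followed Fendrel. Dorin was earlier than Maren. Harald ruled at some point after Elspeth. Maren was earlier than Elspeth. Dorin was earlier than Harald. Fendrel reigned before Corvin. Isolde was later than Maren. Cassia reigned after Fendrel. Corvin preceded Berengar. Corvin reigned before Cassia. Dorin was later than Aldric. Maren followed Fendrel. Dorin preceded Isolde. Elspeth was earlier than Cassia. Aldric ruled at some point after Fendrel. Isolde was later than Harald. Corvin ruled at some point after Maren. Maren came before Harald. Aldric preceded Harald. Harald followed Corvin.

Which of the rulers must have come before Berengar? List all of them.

Directly stated before Berengar: Corvin.
Aldric reaches Berengar via Aldric → Dorin → Maren → Corvin → Berengar.
Dorin reaches Berengar via Dorin → Maren → Corvin → Berengar.
Fendrel reaches Berengar via Fendrel → Corvin → Berengar.
Likewise Maren reaches Berengar by chaining the stated constraints.
No chain forces Elspeth (or any of the others) ahead of Berengar.

Aldric, Corvin, Dorin, Fendrel, Maren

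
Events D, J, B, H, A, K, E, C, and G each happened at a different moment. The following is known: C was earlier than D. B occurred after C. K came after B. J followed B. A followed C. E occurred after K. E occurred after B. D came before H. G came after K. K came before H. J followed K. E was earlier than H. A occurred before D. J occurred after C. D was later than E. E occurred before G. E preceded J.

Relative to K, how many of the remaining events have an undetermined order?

1

Forced before K: B and C; forced after K: D, E, G, H, and J.
That leaves A with no forced order relative to K — 1.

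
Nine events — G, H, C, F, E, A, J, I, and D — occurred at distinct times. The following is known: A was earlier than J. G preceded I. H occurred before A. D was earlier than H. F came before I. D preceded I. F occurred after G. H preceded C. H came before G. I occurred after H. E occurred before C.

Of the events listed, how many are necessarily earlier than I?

4

Directly stated before I: D, F, G, and H.
That's D, F, G, and H — 4 in all.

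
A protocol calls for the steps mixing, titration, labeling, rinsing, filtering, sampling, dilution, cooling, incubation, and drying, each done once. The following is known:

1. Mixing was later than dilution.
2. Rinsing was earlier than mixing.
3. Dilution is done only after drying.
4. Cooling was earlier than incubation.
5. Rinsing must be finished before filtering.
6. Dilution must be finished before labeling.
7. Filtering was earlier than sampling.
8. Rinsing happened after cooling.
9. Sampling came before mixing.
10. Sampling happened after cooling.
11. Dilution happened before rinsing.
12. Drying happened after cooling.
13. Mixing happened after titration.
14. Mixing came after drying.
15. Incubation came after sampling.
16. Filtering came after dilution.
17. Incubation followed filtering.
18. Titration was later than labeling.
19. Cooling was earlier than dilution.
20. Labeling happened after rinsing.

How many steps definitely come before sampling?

5

Directly stated before sampling: cooling and filtering.
Dilution reaches sampling via dilution → filtering → sampling.
Drying reaches sampling via drying → dilution → filtering → sampling.
Rinsing reaches sampling via rinsing → filtering → sampling.
That's cooling, dilution, drying, filtering, and rinsing — 5 in all.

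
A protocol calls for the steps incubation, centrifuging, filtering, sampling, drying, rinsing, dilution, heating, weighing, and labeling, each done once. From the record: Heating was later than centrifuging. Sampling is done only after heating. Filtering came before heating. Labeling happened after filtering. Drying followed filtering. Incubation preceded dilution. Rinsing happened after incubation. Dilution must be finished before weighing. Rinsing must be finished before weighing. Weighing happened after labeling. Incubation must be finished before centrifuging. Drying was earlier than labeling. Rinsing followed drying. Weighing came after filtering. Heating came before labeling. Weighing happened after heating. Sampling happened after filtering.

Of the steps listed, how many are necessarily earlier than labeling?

Directly stated before labeling: drying, filtering, and heating.
Centrifuging reaches labeling via centrifuging → heating → labeling.
Incubation reaches labeling via incubation → centrifuging → heating → labeling.
That's centrifuging, drying, filtering, heating, and incubation — 5 in all.

5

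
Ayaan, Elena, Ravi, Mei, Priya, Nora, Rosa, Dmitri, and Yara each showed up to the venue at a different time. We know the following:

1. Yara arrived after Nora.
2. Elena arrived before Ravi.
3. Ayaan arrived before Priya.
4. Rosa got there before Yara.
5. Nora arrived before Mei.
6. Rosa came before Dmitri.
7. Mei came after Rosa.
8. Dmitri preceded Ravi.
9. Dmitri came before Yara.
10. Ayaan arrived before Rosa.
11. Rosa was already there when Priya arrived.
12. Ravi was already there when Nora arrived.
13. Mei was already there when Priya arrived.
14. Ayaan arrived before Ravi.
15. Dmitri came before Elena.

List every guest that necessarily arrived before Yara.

Ayaan, Dmitri, Elena, Nora, Ravi, Rosa

Directly stated before Yara: Dmitri, Nora, and Rosa.
Ayaan reaches Yara via Ayaan → Rosa → Yara.
Elena reaches Yara via Elena → Ravi → Nora → Yara.
Ravi reaches Yara via Ravi → Nora → Yara.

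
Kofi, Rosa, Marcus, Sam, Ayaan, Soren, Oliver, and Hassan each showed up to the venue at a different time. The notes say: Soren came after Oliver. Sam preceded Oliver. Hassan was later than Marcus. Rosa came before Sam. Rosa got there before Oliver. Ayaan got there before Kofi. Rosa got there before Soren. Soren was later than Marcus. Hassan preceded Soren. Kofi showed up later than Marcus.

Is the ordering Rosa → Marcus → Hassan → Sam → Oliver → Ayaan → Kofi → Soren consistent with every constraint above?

Check each stated constraint against the proposed order — e.g. Marcus is ahead of Soren; Rosa is ahead of Soren. Every pair is in the required order; nothing is violated.

yes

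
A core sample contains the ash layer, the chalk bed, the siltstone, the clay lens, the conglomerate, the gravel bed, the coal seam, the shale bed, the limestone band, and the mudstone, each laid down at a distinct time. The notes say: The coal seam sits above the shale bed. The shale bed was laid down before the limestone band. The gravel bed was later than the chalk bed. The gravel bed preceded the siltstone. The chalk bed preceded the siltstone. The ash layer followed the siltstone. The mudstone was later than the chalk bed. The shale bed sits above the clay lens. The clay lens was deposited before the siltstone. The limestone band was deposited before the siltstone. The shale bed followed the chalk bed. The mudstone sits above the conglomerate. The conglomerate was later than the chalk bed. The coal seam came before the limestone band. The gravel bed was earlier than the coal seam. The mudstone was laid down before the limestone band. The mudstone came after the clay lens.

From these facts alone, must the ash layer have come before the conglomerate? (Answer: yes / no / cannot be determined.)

no

Tracing the constraints gives the conglomerate → the mudstone → the limestone band → the siltstone → the ash layer, so the conglomerate must come before the ash layer.
That means the ash layer cannot be before the conglomerate.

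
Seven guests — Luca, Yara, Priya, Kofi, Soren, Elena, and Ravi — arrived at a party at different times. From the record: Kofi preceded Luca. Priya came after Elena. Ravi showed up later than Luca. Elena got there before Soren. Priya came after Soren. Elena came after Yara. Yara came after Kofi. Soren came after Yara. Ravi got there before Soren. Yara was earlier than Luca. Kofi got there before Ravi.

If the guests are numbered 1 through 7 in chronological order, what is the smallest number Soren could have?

6

Elena, Kofi, Luca, Ravi, and Yara must all come before Soren — 5 forced predecessors.
Nothing else is forced ahead of Soren, so their earliest slot is position 5 + 1 = 6.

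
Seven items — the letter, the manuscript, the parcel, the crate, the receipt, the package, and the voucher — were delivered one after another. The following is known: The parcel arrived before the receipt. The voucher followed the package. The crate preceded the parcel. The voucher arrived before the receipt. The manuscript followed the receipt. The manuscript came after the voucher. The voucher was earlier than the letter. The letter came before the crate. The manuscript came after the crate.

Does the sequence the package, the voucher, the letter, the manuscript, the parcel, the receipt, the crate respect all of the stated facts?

no

The constraints require the receipt before the manuscript, but in the proposed sequence the manuscript appears ahead of the receipt. That one violation is enough.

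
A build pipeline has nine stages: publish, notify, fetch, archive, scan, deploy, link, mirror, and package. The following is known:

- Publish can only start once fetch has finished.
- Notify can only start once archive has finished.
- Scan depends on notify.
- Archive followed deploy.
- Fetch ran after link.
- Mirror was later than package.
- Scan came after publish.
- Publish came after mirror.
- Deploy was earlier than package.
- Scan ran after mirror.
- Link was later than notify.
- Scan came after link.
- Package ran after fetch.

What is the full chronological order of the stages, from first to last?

deploy, archive, notify, link, fetch, package, mirror, publish, scan

The constraints fix every adjacent pair, so only one ordering works:
deploy → archive → notify → link → fetch → package → mirror → publish → scan.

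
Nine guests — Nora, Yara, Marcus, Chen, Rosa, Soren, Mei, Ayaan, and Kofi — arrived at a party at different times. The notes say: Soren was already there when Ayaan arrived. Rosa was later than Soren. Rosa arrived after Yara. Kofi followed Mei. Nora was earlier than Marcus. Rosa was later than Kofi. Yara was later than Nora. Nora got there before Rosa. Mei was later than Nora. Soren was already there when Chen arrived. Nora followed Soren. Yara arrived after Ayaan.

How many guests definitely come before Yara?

Directly stated before Yara: Ayaan and Nora.
Soren reaches Yara via Soren → Nora → Yara.
No chain forces Rosa (or any of the others) ahead of Yara.
That's Ayaan, Nora, and Soren — 3 in all.

3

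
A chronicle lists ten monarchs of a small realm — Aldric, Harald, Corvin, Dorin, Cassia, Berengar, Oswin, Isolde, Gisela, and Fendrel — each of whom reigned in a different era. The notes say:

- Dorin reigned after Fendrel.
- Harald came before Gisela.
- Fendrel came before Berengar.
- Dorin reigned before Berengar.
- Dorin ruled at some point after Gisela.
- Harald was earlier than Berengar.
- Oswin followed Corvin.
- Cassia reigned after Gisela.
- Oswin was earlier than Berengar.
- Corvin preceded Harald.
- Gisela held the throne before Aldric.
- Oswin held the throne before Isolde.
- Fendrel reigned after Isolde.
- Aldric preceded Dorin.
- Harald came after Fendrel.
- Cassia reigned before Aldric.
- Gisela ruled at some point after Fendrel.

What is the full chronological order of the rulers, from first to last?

The constraints fix every adjacent pair, so only one ordering works:
Corvin → Oswin → Isolde → Fendrel → Harald → Gisela → Cassia → Aldric → Dorin → Berengar.

Corvin, Oswin, Isolde, Fendrel, Harald, Gisela, Cassia, Aldric, Dorin, Berengar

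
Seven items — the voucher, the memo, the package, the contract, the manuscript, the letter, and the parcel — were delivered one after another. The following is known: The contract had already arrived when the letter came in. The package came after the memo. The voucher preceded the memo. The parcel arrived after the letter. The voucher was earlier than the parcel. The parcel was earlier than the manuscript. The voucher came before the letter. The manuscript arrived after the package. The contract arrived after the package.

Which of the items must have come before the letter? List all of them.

Directly stated before the letter: the contract and the voucher.
The memo reaches the letter via the memo → the package → the contract → the letter.
The package reaches the letter via the package → the contract → the letter.

the contract, the memo, the package, the voucher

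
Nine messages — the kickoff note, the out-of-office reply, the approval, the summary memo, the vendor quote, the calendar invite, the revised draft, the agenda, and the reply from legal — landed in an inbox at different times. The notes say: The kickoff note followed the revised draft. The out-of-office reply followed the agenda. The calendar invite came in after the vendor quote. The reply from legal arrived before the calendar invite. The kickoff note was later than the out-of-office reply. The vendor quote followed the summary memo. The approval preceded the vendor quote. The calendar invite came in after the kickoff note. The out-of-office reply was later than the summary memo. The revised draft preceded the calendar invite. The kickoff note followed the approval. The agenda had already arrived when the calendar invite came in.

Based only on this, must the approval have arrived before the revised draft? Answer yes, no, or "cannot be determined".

No chain of stated constraints runs from the approval to the revised draft, and none runs from the revised draft to the approval either.
So the relative order of the approval and the revised draft is not fixed by the given facts.

cannot be determined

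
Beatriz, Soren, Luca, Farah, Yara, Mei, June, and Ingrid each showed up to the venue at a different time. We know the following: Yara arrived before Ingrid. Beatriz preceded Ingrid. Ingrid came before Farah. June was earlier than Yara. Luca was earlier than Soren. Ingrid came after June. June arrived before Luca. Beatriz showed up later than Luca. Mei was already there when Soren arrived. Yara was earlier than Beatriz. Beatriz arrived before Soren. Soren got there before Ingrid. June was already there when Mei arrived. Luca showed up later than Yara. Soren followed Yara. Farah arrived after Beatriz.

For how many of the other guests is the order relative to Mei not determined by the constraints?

3

Forced before Mei: June; forced after Mei: Farah, Ingrid, and Soren.
That leaves Beatriz, Luca, and Yara with no forced order relative to Mei — 3.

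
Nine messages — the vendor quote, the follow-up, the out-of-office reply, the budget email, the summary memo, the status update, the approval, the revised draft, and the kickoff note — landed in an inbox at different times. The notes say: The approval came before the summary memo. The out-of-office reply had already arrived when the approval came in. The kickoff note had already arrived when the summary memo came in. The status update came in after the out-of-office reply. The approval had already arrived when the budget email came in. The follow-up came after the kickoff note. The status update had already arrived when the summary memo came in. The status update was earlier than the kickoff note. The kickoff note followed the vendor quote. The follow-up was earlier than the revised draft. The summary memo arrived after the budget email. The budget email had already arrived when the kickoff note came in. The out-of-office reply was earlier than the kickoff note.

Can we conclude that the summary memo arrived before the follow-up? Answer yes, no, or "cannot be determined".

cannot be determined

No chain of stated constraints runs from the summary memo to the follow-up, and none runs from the follow-up to the summary memo either.
So the relative order of the summary memo and the follow-up is not fixed by the given facts.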